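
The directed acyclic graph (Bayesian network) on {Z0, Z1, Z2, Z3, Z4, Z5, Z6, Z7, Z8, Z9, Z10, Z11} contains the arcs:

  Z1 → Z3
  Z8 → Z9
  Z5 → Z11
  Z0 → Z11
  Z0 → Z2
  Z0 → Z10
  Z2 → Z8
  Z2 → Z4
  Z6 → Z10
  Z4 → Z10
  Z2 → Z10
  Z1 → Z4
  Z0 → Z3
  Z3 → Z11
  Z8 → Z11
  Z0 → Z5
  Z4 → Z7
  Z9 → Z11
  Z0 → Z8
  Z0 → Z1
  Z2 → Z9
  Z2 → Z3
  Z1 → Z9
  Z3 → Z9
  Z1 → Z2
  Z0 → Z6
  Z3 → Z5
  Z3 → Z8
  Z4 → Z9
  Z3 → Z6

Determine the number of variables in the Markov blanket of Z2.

A node's Markov blanket = Pa ∪ Ch ∪ (parents of Ch other than the node itself).
Z2 has parents Z0, Z1.
Children of Z2: Z3, Z4, Z8, Z9, Z10.
For each child, the remaining parents (spouses of Z2):
  parents(Z3) \ {Z2} = {Z0, Z1}.
  Z4 also has parent Z1.
  parents(Z8) \ {Z2} = {Z0, Z3}.
  parents(Z9) \ {Z2} = {Z1, Z3, Z4, Z8}.
  Z10 also has parents Z0, Z4, Z6.
MB(Z2) = {Z0, Z1, Z3, Z4, Z6, Z8, Z9, Z10}, which has 8 nodes.

8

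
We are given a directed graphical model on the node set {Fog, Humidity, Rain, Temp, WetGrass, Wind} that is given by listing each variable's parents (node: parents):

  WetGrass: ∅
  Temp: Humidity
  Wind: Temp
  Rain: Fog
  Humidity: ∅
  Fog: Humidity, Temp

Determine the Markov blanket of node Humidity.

The Markov blanket of a node is its parents, its children, and the other parents of its children.
Parents of Humidity: none.
Ch(Humidity) = {Fog, Temp}.
Co-parents of Humidity (other parents of its children):
  Temp: —
  Fog: Temp
Union: {} ∪ {Fog, Temp} ∪ {Temp} = {Fog, Temp}.

{Fog, Temp}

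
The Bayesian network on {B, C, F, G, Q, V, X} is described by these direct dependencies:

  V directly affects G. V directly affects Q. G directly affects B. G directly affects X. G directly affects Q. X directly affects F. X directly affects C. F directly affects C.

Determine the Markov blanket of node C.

Children of C: none.
Pa(C) = {F, X}.
With no children, C has no spouses; the co-parent set is empty.
So the Markov blanket of C is {F, X}.

{F, X}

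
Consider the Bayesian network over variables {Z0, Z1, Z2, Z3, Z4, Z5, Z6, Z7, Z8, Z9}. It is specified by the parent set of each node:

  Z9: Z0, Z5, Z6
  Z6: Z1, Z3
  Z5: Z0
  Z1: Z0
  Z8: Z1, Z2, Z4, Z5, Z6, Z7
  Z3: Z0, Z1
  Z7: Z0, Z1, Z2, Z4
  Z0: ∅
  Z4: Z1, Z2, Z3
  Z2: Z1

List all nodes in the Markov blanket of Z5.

{Z0, Z1, Z2, Z4, Z6, Z7, Z8, Z9}

Pa(Z5) = {Z0}.
Ch(Z5) = {Z8, Z9}.
Co-parents of Z5 (other parents of its children):
  Z8's other parents are Z1, Z2, Z4, Z6, Z7.
  parents(Z9) \ {Z5} = {Z0, Z6}.
Taking the union gives {Z0, Z1, Z2, Z4, Z6, Z7, Z8, Z9}.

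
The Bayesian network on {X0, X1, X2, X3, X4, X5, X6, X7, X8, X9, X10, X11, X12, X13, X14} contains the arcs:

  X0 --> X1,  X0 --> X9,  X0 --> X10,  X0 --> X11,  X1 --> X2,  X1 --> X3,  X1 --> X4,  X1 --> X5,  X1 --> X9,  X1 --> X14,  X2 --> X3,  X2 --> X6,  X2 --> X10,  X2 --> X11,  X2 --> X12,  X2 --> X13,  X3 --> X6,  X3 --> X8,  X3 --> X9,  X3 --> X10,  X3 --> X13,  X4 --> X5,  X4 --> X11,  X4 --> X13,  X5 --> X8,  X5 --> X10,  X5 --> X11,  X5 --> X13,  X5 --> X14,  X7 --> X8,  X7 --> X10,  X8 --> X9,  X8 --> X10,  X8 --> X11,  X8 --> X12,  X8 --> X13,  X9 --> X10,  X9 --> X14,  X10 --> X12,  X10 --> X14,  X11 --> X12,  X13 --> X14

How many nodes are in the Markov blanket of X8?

Ch(X8) = {X9, X10, X11, X12, X13}.
Parents of X8: X3, X5, X7.
Parents of each child, excluding X8:
  parents(X9) \ {X8} = {X0, X1, X3}.
  parents(X10) \ {X8} = {X0, X2, X3, X5, X7, X9}.
  X11's other parents are X0, X2, X4, X5.
  parents(X12) \ {X8} = {X2, X10, X11}.
  X13's other parents are X2, X3, X4, X5.
MB(X8) = {X0, X1, X2, X3, X4, X5, X7, X9, X10, X11, X12, X13}, which has 12 nodes.

12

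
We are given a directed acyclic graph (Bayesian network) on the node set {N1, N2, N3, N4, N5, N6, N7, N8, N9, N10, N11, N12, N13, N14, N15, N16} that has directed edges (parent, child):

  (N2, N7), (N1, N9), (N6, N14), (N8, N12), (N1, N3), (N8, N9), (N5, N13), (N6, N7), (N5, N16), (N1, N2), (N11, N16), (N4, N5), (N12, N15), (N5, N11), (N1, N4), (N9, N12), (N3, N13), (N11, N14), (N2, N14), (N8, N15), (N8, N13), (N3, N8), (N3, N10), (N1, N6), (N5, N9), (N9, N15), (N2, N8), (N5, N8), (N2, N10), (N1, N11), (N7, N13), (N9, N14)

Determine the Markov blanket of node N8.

{N1, N2, N3, N5, N7, N9, N12, N13, N15}

N8's parents: N2, N3, N5.
N8's children: N9, N12, N13, N15.
Co-parents of N8 (other parents of its children):
  N9: N1, N5
  N12: N9
  N13: N3, N5, N7
  N15: N9, N12
Taking the union gives {N1, N2, N3, N5, N7, N9, N12, N13, N15}.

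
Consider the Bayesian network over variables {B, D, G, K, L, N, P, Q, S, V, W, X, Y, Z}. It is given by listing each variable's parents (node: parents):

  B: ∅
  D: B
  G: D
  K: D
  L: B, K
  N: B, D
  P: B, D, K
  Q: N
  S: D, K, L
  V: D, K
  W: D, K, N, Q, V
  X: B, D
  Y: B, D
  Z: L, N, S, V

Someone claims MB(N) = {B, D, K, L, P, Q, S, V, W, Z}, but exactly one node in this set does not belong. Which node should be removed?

P

The Markov blanket of a node is its parents, its children, and the other parents of its children.
Pa(N) = {B, D}.
N's children: Q, W, Z.
Other parents of N's children:
  Q: —
  W: D, K, Q, V
  Z: L, S, V
MB(N) = {B, D, K, L, Q, S, V, W, Z}.
P is neither a parent, child, nor co-parent of N, so it does not belong.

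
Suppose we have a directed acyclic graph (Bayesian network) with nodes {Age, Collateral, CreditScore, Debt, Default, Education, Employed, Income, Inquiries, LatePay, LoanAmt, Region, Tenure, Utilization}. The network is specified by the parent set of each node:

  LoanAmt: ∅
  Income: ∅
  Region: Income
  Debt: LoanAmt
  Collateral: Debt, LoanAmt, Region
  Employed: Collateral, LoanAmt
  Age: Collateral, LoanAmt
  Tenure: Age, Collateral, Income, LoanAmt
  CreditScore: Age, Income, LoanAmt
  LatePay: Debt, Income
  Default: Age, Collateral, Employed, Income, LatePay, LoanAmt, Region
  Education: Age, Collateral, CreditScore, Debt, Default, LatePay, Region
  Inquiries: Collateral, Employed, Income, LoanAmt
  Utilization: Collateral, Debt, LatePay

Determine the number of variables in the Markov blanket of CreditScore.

CreditScore's parents: Age, Income, LoanAmt.
CreditScore's children: Education.
Parents of each child, excluding CreditScore:
  Education: Age, Collateral, Debt, Default, LatePay, Region
MB(CreditScore) = {Age, Collateral, Debt, Default, Education, Income, LatePay, LoanAmt, Region}, which has 9 nodes.

9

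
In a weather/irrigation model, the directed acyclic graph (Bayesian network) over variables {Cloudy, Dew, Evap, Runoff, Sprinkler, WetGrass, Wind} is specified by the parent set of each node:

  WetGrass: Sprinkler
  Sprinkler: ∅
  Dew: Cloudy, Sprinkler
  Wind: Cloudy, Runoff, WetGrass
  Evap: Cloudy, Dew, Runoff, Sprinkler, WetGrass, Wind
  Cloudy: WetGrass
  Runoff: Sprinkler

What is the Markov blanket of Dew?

A node's Markov blanket = Pa ∪ Ch ∪ (parents of Ch other than the node itself).
Dew has parents Cloudy, Sprinkler.
Dew has child Evap.
Other parents of Dew's children:
  parents(Evap) \ {Dew} = {Cloudy, Runoff, Sprinkler, WetGrass, Wind}.
So the Markov blanket of Dew is {Cloudy, Evap, Runoff, Sprinkler, WetGrass, Wind}.

{Cloudy, Evap, Runoff, Sprinkler, WetGrass, Wind}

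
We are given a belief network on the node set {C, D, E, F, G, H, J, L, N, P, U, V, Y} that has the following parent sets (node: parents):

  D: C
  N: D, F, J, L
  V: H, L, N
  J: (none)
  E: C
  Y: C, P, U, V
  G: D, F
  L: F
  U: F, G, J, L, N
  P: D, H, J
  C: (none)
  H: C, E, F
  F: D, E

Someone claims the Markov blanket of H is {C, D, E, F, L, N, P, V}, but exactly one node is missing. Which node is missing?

J

Recall MB(v) = parents ∪ children ∪ spouses, where spouses are the other parents of v's children.
H's children: P, V.
Pa(H) = {C, E, F}.
For each child, the remaining parents (spouses of H):
  P: D, J
  V: L, N
MB(H) = {C, D, E, F, J, L, N, P, V}.
Comparing with the claimed set, J is missing.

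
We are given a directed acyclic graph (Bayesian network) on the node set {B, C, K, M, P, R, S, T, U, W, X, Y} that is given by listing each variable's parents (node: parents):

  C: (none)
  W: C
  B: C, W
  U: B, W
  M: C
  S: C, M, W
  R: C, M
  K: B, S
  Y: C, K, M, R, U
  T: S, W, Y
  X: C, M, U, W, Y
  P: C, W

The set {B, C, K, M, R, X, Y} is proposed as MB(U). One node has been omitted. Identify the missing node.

W

Parents of U: B, W.
U's children: X, Y.
Co-parents of U (other parents of its children):
  Y also has parents C, K, M, R.
  parents(X) \ {U} = {C, M, W, Y}.
MB(U) = {B, C, K, M, R, W, X, Y}.
Comparing with the claimed set, W is missing.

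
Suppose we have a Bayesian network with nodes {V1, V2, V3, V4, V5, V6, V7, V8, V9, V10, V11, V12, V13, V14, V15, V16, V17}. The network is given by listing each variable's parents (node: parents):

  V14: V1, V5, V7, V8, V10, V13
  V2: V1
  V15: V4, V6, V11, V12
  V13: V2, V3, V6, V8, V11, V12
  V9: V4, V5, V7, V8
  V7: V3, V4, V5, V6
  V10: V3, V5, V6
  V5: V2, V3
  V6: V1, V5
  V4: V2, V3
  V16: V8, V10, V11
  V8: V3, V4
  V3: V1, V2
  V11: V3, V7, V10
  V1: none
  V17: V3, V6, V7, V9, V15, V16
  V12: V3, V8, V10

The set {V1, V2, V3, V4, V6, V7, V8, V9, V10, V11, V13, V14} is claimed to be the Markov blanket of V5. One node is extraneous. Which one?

V11

By definition, MB(V5) is built from V5's parents, V5's children, and the co-parents of V5.
Parents of V5: V2, V3.
Children of V5: V6, V7, V9, V10, V14.
Other parents of V5's children:
  V6: V1
  V7: V3, V4, V6
  V9: V4, V7, V8
  V10: V3, V6
  V14: V1, V7, V8, V10, V13
MB(V5) = {V1, V2, V3, V4, V6, V7, V8, V9, V10, V13, V14}.
V11 is neither a parent, child, nor co-parent of V5, so it does not belong.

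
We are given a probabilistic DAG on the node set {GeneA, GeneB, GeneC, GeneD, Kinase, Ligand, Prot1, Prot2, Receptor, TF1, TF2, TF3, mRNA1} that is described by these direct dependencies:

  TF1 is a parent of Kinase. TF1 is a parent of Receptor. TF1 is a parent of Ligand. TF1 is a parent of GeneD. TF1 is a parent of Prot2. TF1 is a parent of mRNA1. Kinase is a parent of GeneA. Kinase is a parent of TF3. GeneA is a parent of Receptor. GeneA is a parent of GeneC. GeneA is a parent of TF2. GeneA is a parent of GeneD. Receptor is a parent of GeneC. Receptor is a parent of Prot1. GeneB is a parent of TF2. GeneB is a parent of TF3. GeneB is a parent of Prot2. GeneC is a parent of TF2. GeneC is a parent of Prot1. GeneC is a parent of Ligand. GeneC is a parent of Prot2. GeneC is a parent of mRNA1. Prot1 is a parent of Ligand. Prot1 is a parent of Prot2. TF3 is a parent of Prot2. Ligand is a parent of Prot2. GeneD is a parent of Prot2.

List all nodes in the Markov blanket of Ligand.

{GeneB, GeneC, GeneD, Prot1, Prot2, TF1, TF3}

Ch(Ligand) = {Prot2}.
Ligand has parents GeneC, Prot1, TF1.
For each child, the remaining parents (spouses of Ligand):
  parents(Prot2) \ {Ligand} = {GeneB, GeneC, GeneD, Prot1, TF1, TF3}.
Taking the union gives {GeneB, GeneC, GeneD, Prot1, Prot2, TF1, TF3}.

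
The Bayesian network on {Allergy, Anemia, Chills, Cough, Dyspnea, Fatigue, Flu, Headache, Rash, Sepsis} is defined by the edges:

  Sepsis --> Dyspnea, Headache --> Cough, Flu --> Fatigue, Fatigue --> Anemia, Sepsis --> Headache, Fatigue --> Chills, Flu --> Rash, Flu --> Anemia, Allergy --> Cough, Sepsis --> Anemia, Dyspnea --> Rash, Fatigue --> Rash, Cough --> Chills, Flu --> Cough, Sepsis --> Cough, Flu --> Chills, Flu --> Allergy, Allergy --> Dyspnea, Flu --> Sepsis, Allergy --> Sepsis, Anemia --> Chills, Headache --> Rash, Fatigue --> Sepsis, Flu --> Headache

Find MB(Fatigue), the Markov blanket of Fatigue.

{Allergy, Anemia, Chills, Cough, Dyspnea, Flu, Headache, Rash, Sepsis}

Pa(Fatigue) = {Flu}.
Fatigue's children: Anemia, Chills, Rash, Sepsis.
Other parents of Fatigue's children:
  Sepsis also has parents Allergy, Flu.
  parents(Anemia) \ {Fatigue} = {Flu, Sepsis}.
  parents(Chills) \ {Fatigue} = {Anemia, Cough, Flu}.
  parents(Rash) \ {Fatigue} = {Dyspnea, Flu, Headache}.
So the Markov blanket of Fatigue is {Allergy, Anemia, Chills, Cough, Dyspnea, Flu, Headache, Rash, Sepsis}.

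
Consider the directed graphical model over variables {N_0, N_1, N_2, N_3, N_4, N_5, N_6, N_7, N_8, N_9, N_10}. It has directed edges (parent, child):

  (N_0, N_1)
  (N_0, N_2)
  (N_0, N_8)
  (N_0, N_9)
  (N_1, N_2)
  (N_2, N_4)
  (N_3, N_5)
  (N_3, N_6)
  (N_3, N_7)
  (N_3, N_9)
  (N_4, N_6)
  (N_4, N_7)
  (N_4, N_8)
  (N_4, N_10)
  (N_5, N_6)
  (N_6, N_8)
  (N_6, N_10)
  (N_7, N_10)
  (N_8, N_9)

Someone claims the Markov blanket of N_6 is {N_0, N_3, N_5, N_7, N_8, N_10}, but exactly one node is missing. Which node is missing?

By definition, MB(N_6) is built from N_6's parents, N_6's children, and the co-parents of N_6.
Parents of N_6: N_3, N_4, N_5.
N_6 has children N_8, N_10.
Co-parents of N_6 (other parents of its children):
  N_8's other parents are N_0, N_4.
  parents(N_10) \ {N_6} = {N_4, N_7}.
MB(N_6) = {N_0, N_3, N_4, N_5, N_7, N_8, N_10}.
Comparing with the claimed set, N_4 is missing.

N_4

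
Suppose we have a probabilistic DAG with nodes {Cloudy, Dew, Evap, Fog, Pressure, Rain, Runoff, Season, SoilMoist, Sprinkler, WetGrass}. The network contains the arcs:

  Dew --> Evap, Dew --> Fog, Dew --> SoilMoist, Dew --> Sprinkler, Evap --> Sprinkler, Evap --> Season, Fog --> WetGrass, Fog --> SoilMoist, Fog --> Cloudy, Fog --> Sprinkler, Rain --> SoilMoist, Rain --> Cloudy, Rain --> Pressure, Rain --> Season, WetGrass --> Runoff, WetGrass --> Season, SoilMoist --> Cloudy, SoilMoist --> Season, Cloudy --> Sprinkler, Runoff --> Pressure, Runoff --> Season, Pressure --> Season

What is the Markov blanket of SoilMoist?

By definition, MB(SoilMoist) is built from SoilMoist's parents, SoilMoist's children, and the co-parents of SoilMoist.
SoilMoist has children Cloudy, Season.
Pa(SoilMoist) = {Dew, Fog, Rain}.
Co-parents of SoilMoist (other parents of its children):
  Cloudy's other parents are Fog, Rain.
  Season's other parents are Evap, Pressure, Rain, Runoff, WetGrass.
Taking the union gives {Cloudy, Dew, Evap, Fog, Pressure, Rain, Runoff, Season, WetGrass}.

{Cloudy, Dew, Evap, Fog, Pressure, Rain, Runoff, Season, WetGrass}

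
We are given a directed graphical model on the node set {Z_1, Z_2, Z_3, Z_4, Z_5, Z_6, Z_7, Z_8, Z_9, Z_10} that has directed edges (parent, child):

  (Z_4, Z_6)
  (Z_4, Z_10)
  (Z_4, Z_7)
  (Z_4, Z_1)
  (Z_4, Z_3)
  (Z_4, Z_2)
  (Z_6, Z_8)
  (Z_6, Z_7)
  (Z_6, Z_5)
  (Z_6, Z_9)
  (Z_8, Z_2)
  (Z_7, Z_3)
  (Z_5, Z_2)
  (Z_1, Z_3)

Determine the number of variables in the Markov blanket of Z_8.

Recall MB(v) = parents ∪ children ∪ spouses, where spouses are the other parents of v's children.
Ch(Z_8) = {Z_2}.
Z_8's parents: Z_6.
Co-parents of Z_8 (other parents of its children):
  Z_2 also has parents Z_4, Z_5.
MB(Z_8) = {Z_2, Z_4, Z_5, Z_6}, which has 4 nodes.

4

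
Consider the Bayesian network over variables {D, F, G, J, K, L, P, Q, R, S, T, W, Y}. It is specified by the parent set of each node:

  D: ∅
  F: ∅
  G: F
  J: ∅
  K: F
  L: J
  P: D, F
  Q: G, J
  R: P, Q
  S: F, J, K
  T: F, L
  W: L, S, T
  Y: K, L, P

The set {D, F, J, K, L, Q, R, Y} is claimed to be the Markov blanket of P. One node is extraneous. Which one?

Recall MB(v) = parents ∪ children ∪ spouses, where spouses are the other parents of v's children.
Children of P: R, Y.
P has parents D, F.
Other parents of P's children:
  R: Q
  Y: K, L
MB(P) = {D, F, K, L, Q, R, Y}.
J is neither a parent, child, nor co-parent of P, so it does not belong.

J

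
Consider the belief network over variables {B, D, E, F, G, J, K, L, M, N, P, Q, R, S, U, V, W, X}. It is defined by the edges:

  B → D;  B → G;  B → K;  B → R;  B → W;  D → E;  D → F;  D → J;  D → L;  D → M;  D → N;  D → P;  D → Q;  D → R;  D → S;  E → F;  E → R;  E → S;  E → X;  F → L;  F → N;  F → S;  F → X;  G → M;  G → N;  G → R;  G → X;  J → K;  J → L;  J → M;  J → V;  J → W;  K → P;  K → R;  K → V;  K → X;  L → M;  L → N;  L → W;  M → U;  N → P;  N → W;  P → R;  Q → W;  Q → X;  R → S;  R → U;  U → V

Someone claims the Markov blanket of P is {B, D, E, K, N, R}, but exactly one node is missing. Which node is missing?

Recall MB(v) = parents ∪ children ∪ spouses, where spouses are the other parents of v's children.
P's parents: D, K, N.
P has child R.
For each child, the remaining parents (spouses of P):
  parents(R) \ {P} = {B, D, E, G, K}.
MB(P) = {B, D, E, G, K, N, R}.
Comparing with the claimed set, G is missing.

G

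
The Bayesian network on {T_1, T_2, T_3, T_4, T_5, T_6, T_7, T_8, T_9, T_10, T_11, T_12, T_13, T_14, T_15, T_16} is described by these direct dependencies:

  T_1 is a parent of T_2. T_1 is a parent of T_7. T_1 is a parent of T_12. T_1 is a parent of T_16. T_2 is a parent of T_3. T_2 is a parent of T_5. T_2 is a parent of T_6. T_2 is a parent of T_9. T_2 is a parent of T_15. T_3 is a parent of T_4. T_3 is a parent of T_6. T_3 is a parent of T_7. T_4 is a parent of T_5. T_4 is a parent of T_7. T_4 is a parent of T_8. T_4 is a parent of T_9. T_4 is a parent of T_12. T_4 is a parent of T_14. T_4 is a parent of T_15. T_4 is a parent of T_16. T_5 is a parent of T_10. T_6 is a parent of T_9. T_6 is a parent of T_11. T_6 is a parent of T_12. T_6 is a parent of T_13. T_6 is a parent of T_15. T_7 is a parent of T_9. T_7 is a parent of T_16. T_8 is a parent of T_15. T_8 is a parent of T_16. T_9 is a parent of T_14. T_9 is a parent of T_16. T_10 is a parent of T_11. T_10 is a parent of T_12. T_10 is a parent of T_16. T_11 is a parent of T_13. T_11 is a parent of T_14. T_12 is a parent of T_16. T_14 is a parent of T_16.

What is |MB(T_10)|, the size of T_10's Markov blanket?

11

Recall MB(v) = parents ∪ children ∪ spouses, where spouses are the other parents of v's children.
Pa(T_10) = {T_5}.
Children of T_10: T_11, T_12, T_16.
For each child, the remaining parents (spouses of T_10):
  T_11: T_6
  T_12: T_1, T_4, T_6
  T_16: T_1, T_4, T_7, T_8, T_9, T_12, T_14
MB(T_10) = {T_1, T_4, T_5, T_6, T_7, T_8, T_9, T_11, T_12, T_14, T_16}, which has 11 nodes.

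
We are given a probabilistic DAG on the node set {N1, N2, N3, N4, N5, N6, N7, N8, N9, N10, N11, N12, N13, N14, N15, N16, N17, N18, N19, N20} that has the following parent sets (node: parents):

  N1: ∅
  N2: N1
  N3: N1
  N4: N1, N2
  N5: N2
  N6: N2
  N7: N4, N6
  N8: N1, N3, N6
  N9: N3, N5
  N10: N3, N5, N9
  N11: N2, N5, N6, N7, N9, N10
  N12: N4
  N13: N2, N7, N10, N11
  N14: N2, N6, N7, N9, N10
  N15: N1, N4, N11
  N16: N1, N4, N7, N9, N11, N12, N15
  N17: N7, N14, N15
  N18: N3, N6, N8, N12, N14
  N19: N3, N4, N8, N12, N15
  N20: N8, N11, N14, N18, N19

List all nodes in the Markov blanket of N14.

{N2, N3, N6, N7, N8, N9, N10, N11, N12, N15, N17, N18, N19, N20}

By definition, MB(N14) is built from N14's parents, N14's children, and the co-parents of N14.
N14's children: N17, N18, N20.
Pa(N14) = {N2, N6, N7, N9, N10}.
Other parents of N14's children:
  N17's other parents are N7, N15.
  N18 also has parents N3, N6, N8, N12.
  N20's other parents are N8, N11, N18, N19.
So the Markov blanket of N14 is {N2, N3, N6, N7, N8, N9, N10, N11, N12, N15, N17, N18, N19, N20}.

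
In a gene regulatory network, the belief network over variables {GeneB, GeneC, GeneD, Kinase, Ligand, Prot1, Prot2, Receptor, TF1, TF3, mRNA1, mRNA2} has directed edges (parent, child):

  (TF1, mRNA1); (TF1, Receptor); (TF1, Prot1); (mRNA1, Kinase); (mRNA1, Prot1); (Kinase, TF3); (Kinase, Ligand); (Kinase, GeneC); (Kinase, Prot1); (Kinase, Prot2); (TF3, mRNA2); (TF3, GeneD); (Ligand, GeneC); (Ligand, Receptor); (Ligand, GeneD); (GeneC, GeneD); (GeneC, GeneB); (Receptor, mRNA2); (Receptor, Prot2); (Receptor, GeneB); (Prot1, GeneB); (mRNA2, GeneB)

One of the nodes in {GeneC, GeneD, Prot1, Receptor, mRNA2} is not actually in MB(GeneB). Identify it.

GeneD

Pa(GeneB) = {GeneC, Prot1, Receptor, mRNA2}.
Ch(GeneB) = {}.
GeneB has no children, so there are no co-parents.
MB(GeneB) = {GeneC, Prot1, Receptor, mRNA2}.
GeneD is neither a parent, child, nor co-parent of GeneB, so it does not belong.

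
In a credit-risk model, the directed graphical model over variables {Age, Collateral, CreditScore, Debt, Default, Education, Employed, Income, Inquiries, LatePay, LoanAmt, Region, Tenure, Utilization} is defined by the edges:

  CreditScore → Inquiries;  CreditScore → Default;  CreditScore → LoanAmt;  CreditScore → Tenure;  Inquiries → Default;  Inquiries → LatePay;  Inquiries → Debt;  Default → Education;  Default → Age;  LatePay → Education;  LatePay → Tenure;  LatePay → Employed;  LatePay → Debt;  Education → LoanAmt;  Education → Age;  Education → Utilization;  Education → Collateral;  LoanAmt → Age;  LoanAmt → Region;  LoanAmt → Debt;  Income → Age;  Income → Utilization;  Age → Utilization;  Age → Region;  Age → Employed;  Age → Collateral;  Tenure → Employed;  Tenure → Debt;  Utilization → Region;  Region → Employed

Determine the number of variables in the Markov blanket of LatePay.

Ch(LatePay) = {Debt, Education, Employed, Tenure}.
LatePay's parents: Inquiries.
Co-parents of LatePay (other parents of its children):
  Education's other parent is Default.
  Tenure also has parent CreditScore.
  Employed also has parents Age, Region, Tenure.
  Debt also has parents Inquiries, LoanAmt, Tenure.
MB(LatePay) = {Age, CreditScore, Debt, Default, Education, Employed, Inquiries, LoanAmt, Region, Tenure}, which has 10 nodes.

10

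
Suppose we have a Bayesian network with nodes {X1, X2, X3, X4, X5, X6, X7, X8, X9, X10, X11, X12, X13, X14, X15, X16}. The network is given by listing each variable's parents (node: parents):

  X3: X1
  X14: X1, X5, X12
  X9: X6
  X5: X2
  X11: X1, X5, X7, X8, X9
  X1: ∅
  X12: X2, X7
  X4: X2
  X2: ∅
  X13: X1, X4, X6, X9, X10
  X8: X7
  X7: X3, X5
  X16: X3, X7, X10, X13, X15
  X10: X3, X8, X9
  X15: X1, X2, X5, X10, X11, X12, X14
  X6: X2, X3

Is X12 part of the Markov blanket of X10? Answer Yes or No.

X12 is a co-parent of X10: both are parents of X15.
So X12 ∈ MB(X10).

Yes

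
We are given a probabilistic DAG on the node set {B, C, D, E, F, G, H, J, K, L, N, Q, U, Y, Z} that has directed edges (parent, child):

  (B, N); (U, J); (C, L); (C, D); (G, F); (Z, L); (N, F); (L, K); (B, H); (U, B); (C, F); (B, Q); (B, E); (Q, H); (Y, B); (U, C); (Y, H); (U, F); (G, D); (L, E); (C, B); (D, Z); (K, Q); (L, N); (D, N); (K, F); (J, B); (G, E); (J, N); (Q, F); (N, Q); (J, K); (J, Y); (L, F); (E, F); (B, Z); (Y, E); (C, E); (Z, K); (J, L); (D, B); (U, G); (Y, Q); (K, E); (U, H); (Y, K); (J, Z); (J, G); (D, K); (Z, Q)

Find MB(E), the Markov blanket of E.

By definition, MB(E) is built from E's parents, E's children, and the co-parents of E.
E's parents: B, C, G, K, L, Y.
Children of E: F.
Co-parents of E (other parents of its children):
  parents(F) \ {E} = {C, G, K, L, N, Q, U}.
MB(E) = {B, C, F, G, K, L, N, Q, U, Y}.

{B, C, F, G, K, L, N, Q, U, Y}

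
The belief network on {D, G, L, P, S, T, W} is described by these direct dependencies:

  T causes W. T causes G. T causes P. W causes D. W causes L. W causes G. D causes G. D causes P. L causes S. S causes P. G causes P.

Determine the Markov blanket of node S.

A node's Markov blanket = Pa ∪ Ch ∪ (parents of Ch other than the node itself).
S has parent L.
S's children: P.
Co-parents of S (other parents of its children):
  P also has parents D, G, T.
Union: {L} ∪ {P} ∪ {D, G, T} = {D, G, L, P, T}.

{D, G, L, P, T}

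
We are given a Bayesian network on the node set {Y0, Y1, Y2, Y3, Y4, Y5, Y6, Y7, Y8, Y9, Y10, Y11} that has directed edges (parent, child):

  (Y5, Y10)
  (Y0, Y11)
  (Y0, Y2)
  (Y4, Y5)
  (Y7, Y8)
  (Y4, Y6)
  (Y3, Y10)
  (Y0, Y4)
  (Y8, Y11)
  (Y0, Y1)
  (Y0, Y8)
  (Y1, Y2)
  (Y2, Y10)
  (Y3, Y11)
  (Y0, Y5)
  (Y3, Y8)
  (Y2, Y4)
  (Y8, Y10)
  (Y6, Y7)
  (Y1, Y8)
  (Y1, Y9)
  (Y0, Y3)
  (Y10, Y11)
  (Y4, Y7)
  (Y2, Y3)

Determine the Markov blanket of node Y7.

Parents of Y7: Y4, Y6.
Y7's children: Y8.
Other parents of Y7's children:
  Y8's other parents are Y0, Y1, Y3.
MB(Y7) = {Y0, Y1, Y3, Y4, Y6, Y8}.

{Y0, Y1, Y3, Y4, Y6, Y8}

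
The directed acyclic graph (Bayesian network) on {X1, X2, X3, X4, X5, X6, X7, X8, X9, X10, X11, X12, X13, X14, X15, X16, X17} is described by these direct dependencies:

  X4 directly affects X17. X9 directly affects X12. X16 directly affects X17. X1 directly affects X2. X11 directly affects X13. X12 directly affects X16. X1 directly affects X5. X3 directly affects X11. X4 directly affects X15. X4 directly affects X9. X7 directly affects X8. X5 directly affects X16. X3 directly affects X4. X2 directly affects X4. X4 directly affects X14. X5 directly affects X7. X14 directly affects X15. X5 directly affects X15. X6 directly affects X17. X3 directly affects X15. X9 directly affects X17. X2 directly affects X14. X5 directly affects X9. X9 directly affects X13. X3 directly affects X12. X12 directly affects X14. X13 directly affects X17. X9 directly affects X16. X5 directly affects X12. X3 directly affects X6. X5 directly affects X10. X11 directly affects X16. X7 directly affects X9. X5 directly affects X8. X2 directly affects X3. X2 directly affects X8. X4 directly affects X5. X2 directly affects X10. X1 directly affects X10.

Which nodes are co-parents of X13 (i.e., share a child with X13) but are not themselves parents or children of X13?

{X4, X6, X16}

Children of X13: X17.
  X17: X4, X6, X9, X16
Excluding nodes already adjacent to X13 (X9, X11, X17), the co-parent-only contribution is {X4, X6, X16}.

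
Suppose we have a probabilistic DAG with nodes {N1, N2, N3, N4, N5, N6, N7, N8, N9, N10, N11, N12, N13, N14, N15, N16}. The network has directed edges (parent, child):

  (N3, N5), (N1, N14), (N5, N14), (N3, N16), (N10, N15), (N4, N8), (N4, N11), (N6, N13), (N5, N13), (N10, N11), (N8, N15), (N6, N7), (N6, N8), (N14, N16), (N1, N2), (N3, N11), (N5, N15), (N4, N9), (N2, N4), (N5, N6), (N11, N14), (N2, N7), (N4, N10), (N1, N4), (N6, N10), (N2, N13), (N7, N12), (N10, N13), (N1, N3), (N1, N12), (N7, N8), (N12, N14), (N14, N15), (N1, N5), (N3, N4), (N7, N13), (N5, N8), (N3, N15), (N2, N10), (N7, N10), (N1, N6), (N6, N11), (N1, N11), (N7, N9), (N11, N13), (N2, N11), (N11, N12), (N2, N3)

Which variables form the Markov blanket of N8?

N8's children: N15.
N8's parents: N4, N5, N6, N7.
For each child, the remaining parents (spouses of N8):
  N15: N3, N5, N10, N14
Taking the union gives {N3, N4, N5, N6, N7, N10, N14, N15}.

{N3, N4, N5, N6, N7, N10, N14, N15}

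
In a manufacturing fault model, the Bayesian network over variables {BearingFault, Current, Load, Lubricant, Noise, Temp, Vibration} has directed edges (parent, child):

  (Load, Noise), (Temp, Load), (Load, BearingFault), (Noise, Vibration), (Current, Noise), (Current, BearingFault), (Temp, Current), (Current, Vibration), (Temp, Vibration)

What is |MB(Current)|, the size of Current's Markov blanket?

Recall MB(v) = parents ∪ children ∪ spouses, where spouses are the other parents of v's children.
Current's children: BearingFault, Noise, Vibration.
Parents of Current: Temp.
Co-parents of Current (other parents of its children):
  BearingFault also has parent Load.
  parents(Noise) \ {Current} = {Load}.
  Vibration also has parents Noise, Temp.
MB(Current) = {BearingFault, Load, Noise, Temp, Vibration}, which has 5 nodes.

5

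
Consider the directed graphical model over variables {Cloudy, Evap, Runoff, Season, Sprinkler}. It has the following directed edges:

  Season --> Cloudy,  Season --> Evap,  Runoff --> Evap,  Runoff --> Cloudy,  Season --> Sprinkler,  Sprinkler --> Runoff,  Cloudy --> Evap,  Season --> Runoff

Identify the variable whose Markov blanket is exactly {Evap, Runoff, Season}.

Cloudy

The target node must have every member of {Evap, Runoff, Season} as a parent, child, or co-parent, and no others.
Parents of Cloudy: Runoff, Season; children: Evap; co-parents: Runoff, Season.
These exactly cover the given set, so the node is Cloudy.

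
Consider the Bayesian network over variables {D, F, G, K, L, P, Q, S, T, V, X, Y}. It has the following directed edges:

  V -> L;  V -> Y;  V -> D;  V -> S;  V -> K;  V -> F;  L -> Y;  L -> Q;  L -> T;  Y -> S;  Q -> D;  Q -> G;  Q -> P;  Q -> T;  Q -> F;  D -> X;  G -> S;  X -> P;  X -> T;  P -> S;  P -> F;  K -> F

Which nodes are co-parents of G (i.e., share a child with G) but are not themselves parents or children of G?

{P, V, Y}

Children of G: S.
  S: P, V, Y
Excluding nodes already adjacent to G (Q, S), the co-parent-only contribution is {P, V, Y}.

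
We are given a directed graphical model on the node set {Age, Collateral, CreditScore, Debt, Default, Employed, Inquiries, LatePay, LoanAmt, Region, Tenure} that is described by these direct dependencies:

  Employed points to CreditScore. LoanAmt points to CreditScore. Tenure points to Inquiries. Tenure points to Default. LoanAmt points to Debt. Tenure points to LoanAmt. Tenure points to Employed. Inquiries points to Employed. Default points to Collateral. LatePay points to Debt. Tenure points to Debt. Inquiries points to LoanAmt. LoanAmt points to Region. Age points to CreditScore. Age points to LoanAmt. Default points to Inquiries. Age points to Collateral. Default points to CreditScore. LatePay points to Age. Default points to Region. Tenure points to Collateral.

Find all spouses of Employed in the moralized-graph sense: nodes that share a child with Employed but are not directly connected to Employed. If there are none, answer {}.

Children of Employed: CreditScore.
  parents(CreditScore) \ {Employed} = {Age, Default, LoanAmt}.
Excluding nodes already adjacent to Employed (CreditScore, Inquiries, Tenure), the co-parent-only contribution is {Age, Default, LoanAmt}.

{Age, Default, LoanAmt}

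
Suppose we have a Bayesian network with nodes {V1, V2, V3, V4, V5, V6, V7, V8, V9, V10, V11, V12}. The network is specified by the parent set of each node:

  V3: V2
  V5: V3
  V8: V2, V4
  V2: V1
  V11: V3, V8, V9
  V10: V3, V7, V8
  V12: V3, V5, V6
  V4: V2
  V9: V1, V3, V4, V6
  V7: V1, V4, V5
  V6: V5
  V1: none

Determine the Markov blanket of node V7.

{V1, V3, V4, V5, V8, V10}

V7's parents: V1, V4, V5.
V7 has child V10.
Other parents of V7's children:
  V10: V3, V8
MB(V7) = {V1, V3, V4, V5, V8, V10}.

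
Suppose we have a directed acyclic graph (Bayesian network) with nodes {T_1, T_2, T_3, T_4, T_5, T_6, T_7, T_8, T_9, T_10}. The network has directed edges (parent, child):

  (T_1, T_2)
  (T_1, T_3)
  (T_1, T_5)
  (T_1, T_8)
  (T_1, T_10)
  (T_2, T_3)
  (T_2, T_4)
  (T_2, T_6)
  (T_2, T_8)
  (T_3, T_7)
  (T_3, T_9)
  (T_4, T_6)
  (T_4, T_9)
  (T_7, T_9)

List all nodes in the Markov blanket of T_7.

{T_3, T_4, T_9}

Parents of T_7: T_3.
T_7 has child T_9.
For each child, the remaining parents (spouses of T_7):
  T_9's other parents are T_3, T_4.
Union: {T_3} ∪ {T_9} ∪ {T_3, T_4} = {T_3, T_4, T_9}.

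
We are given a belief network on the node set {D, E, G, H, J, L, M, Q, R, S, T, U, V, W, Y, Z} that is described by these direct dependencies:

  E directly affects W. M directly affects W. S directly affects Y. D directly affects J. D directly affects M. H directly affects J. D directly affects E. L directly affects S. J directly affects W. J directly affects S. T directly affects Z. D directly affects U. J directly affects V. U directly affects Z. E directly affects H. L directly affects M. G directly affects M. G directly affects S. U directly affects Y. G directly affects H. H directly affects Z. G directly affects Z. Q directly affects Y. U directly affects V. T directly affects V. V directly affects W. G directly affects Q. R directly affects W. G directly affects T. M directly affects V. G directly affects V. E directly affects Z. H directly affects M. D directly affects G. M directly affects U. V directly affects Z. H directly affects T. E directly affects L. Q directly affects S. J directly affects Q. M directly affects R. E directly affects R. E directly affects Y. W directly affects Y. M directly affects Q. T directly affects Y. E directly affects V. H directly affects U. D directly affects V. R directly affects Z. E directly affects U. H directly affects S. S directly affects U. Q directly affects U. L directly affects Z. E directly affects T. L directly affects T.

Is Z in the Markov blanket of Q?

No

Recall MB(v) = parents ∪ children ∪ spouses, where spouses are the other parents of v's children.
Parents of Q: G, J, M.
Q's children: S, U, Y.
Parents of each child, excluding Q:
  parents(S) \ {Q} = {G, H, J, L}.
  U's other parents are D, E, H, M, S.
  Y's other parents are E, S, T, U, W.
MB(Q) = {D, E, G, H, J, L, M, S, T, U, W, Y}; Z is not in this set.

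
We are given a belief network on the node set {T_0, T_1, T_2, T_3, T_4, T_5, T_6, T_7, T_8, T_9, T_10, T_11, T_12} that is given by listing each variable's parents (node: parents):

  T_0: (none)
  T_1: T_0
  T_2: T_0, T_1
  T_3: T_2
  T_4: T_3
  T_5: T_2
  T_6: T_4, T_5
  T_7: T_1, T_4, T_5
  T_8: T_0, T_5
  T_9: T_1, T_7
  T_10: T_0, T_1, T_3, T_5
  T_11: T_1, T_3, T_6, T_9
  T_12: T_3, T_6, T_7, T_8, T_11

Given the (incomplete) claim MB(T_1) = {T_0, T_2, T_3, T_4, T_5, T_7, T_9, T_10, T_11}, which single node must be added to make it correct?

T_6

T_1 has parent T_0.
T_1's children: T_2, T_7, T_9, T_10, T_11.
Co-parents of T_1 (other parents of its children):
  T_2 also has parent T_0.
  T_7 also has parents T_4, T_5.
  parents(T_9) \ {T_1} = {T_7}.
  T_10's other parents are T_0, T_3, T_5.
  T_11's other parents are T_3, T_6, T_9.
MB(T_1) = {T_0, T_2, T_3, T_4, T_5, T_6, T_7, T_9, T_10, T_11}.
Comparing with the claimed set, T_6 is missing.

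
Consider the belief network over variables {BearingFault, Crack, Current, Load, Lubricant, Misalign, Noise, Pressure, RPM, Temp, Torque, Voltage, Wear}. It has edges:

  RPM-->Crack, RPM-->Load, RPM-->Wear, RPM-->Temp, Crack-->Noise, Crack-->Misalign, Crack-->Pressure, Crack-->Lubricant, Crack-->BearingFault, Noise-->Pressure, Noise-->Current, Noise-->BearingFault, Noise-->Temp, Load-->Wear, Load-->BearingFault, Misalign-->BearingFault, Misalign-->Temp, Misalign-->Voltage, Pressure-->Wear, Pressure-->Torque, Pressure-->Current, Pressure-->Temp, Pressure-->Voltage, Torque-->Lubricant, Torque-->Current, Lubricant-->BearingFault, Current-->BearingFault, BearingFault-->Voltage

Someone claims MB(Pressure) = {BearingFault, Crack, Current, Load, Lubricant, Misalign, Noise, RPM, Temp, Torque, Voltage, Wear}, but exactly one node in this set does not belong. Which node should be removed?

Lubricant

Parents of Pressure: Crack, Noise.
Ch(Pressure) = {Current, Temp, Torque, Voltage, Wear}.
Co-parents of Pressure (other parents of its children):
  Wear's other parents are Load, RPM.
  Torque has no other parent.
  Current also has parents Noise, Torque.
  Temp also has parents Misalign, Noise, RPM.
  parents(Voltage) \ {Pressure} = {BearingFault, Misalign}.
MB(Pressure) = {BearingFault, Crack, Current, Load, Misalign, Noise, RPM, Temp, Torque, Voltage, Wear}.
Lubricant is neither a parent, child, nor co-parent of Pressure, so it does not belong.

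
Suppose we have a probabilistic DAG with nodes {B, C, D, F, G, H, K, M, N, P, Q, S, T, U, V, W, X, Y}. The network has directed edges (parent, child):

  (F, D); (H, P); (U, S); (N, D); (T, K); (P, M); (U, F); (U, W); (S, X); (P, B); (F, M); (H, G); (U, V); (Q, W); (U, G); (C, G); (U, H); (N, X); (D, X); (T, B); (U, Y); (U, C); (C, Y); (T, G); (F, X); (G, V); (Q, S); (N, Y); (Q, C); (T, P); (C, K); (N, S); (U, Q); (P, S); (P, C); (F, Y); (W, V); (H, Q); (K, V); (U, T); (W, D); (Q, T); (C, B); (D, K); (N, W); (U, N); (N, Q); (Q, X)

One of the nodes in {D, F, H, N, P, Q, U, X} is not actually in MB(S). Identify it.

H

S has parents N, P, Q, U.
Children of S: X.
Parents of each child, excluding S:
  X also has parents D, F, N, Q.
MB(S) = {D, F, N, P, Q, U, X}.
H is neither a parent, child, nor co-parent of S, so it does not belong.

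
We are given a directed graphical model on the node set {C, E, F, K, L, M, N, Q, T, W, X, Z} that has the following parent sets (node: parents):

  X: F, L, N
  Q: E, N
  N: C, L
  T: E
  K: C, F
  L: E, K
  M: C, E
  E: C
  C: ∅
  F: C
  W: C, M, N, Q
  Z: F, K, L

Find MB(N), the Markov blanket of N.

Children of N: Q, W, X.
N's parents: C, L.
Co-parents of N (other parents of its children):
  Q's other parent is E.
  W also has parents C, M, Q.
  X also has parents F, L.
Union: {C, L} ∪ {Q, W, X} ∪ {C, E, F, L, M, Q} = {C, E, F, L, M, Q, W, X}.

{C, E, F, L, M, Q, W, X}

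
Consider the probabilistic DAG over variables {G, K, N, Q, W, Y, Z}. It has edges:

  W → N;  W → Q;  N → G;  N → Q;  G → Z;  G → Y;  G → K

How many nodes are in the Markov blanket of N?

3

Children of N: G, Q.
Parents of N: W.
Parents of each child, excluding N:
  G: —
  Q: W
MB(N) = {G, Q, W}, which has 3 nodes.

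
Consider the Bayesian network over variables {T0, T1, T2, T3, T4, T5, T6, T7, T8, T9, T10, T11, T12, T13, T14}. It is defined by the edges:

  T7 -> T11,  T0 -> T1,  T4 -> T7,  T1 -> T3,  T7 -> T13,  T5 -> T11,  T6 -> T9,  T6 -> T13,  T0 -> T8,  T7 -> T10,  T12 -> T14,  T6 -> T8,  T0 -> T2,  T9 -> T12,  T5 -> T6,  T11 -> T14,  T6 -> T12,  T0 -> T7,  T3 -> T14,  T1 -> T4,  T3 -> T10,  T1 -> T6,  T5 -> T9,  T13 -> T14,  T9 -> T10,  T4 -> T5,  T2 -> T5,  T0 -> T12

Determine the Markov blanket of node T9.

{T0, T3, T5, T6, T7, T10, T12}

T9 has parents T5, T6.
T9's children: T10, T12.
Other parents of T9's children:
  T10 also has parents T3, T7.
  parents(T12) \ {T9} = {T0, T6}.
So the Markov blanket of T9 is {T0, T3, T5, T6, T7, T10, T12}.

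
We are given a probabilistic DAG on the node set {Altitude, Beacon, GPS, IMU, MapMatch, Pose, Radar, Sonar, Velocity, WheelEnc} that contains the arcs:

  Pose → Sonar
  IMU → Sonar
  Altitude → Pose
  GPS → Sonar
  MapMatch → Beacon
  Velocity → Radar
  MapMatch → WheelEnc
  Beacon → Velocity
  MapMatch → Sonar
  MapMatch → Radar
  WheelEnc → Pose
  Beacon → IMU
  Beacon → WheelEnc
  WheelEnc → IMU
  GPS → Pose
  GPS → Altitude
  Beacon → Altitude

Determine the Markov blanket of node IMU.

{Beacon, GPS, MapMatch, Pose, Sonar, WheelEnc}

Recall MB(v) = parents ∪ children ∪ spouses, where spouses are the other parents of v's children.
IMU has child Sonar.
IMU's parents: Beacon, WheelEnc.
For each child, the remaining parents (spouses of IMU):
  Sonar: GPS, MapMatch, Pose
Taking the union gives {Beacon, GPS, MapMatch, Pose, Sonar, WheelEnc}.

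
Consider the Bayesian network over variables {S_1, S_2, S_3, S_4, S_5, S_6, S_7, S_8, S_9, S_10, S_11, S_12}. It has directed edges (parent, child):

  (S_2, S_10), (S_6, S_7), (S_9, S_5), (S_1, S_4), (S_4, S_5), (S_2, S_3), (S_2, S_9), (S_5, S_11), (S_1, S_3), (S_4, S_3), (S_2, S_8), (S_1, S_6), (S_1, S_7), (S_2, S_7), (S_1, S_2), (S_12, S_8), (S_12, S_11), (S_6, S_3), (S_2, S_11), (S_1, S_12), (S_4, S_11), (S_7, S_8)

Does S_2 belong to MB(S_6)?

S_2 is a co-parent of S_6: both are parents of S_3, S_7.
So S_2 ∈ MB(S_6).

Yes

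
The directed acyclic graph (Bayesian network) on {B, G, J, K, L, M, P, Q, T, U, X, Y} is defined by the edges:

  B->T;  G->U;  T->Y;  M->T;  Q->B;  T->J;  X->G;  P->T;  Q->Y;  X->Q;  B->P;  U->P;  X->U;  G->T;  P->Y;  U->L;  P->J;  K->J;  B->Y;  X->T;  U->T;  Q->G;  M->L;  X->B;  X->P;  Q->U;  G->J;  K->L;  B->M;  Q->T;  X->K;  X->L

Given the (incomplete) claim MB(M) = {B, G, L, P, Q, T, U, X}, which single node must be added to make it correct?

Parents of M: B.
Ch(M) = {L, T}.
Co-parents of M (other parents of its children):
  T also has parents B, G, P, Q, U, X.
  L's other parents are K, U, X.
MB(M) = {B, G, K, L, P, Q, T, U, X}.
Comparing with the claimed set, K is missing.

K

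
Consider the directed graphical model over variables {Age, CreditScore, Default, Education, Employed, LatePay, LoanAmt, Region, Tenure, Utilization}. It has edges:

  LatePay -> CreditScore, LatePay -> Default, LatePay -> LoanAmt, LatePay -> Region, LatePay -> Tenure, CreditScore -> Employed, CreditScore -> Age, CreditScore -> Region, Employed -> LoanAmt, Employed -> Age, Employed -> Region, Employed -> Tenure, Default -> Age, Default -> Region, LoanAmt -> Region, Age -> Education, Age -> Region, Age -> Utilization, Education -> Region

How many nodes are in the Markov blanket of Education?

7

A node's Markov blanket = Pa ∪ Ch ∪ (parents of Ch other than the node itself).
Parents of Education: Age.
Education has child Region.
Other parents of Education's children:
  Region: Age, CreditScore, Default, Employed, LatePay, LoanAmt
MB(Education) = {Age, CreditScore, Default, Employed, LatePay, LoanAmt, Region}, which has 7 nodes.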